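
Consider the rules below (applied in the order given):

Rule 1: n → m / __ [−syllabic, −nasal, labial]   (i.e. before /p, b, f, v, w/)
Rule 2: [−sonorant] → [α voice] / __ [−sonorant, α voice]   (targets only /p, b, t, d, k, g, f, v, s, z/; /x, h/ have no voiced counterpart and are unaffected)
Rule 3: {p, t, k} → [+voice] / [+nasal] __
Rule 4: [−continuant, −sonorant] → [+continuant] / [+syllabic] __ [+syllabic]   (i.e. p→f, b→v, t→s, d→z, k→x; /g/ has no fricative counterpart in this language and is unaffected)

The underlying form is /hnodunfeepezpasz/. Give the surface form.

hnozumfeefespazz

Rule 1 (nasal place assimilation): /n/ precedes the labial consonant /f/, so it assimilates in place to [m]. /hnodunfeepezpasz/ → hnodumfeepezpasz.
Rule 2 (regressive voicing assimilation): /z/ precedes the voiceless obstruent /p/, so it devoices to [s] by assimilation. /s/ precedes the voiced obstruent /z/, so it voices to [z] by assimilation. /hnodumfeepezpasz/ → hnodumfeepespazz.
Rule 3 (post-nasal voicing): no segment meets the environment; /hnodumfeepespazz/ is unchanged.
Rule 4 (intervocalic spirantization): /d/ is a stop between vowels /o/ and /u/, so it spirantizes to the fricative [z]. /p/ is a stop between vowels /e/ and /e/, so it spirantizes to the fricative [f]. /hnodumfeepespazz/ → hnozumfeefespazz.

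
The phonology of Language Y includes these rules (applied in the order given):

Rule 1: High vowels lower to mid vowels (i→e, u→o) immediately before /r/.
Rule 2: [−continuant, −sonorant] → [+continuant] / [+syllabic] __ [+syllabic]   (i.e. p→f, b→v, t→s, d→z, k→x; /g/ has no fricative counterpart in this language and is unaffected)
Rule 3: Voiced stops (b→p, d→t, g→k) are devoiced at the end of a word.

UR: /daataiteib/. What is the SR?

daasaiseip

Rule 1 (pre-rhotic lowering): no segment meets the environment; /daataiteib/ is unchanged.
Rule 2 (intervocalic spirantization): /t/ is a stop between vowels /a/ and /a/, so it spirantizes to the fricative [s]. /t/ is a stop between vowels /i/ and /e/, so it spirantizes to the fricative [s]. /daataiteib/ → daasaiseib.
Rule 3 (final devoicing): /b/ is a voiced stop in word-final position, so it devoices to [p]. /daasaiseib/ → daasaiseip.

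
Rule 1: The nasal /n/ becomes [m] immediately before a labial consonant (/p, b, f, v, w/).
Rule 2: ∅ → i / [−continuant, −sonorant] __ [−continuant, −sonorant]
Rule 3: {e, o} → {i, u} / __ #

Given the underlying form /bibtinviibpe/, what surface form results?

bibitimviibipi

Rule 1 (nasal place assimilation): /n/ precedes the labial consonant /v/, so it assimilates in place to [m]. /bibtinviibpe/ → bibtimviibpe.
Rule 2 (stop-cluster i-epenthesis): /b/ and /t/ form a stop–stop cluster, so [i] is inserted between them. /b/ and /p/ form a stop–stop cluster, so [i] is inserted between them. /bibtimviibpe/ → bibitimviibipe.
Rule 3 (final vowel raising): /e/ is a mid vowel in word-final position, so it raises to [i]. /bibitimviibipe/ → bibitimviibipi.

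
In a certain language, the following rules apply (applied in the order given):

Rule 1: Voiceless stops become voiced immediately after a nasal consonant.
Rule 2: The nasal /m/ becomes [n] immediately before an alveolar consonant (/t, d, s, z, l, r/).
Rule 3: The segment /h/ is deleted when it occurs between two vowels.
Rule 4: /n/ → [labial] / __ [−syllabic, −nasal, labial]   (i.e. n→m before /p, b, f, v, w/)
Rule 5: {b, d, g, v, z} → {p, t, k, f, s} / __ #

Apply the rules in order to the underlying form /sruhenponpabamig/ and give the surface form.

Rule 1 (post-nasal voicing): /p/ is a voiceless stop immediately after the nasal /n/, so it voices to [b]. /p/ is a voiceless stop immediately after the nasal /n/, so it voices to [b]. /sruhenponpabamig/ → sruhenbonbabamig.
Rule 2 (nasal place assimilation): no segment meets the environment; /sruhenbonbabamig/ is unchanged.
Rule 3 (intervocalic h-deletion): /h/ occurs between vowels /u/ and /e/, so it deletes. /sruhenbonbabamig/ → sruenbonbabamig.
Rule 4 (nasal place assimilation): /n/ precedes the labial consonant /b/, so it assimilates in place to [m]. /n/ precedes the labial consonant /b/, so it assimilates in place to [m]. /sruenbonbabamig/ → sruembombabamig.
Rule 5 (final devoicing): /g/ is a voiced obstruent in word-final position, so it devoices to [k]. /sruembombabamig/ → sruembombabamik.

sruembombabamik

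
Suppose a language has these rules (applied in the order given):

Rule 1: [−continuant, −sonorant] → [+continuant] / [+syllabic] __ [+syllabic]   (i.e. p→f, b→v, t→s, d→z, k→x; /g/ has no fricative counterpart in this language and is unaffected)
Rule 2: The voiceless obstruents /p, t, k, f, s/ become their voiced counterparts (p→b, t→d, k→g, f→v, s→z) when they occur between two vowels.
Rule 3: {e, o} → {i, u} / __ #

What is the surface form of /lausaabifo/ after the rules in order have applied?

Rule 1 (intervocalic spirantization): /b/ is a stop between vowels /a/ and /i/, so it spirantizes to the fricative [v]. /lausaabifo/ → lausaavifo.
Rule 2 (intervocalic voicing): /s/ is a voiceless obstruent between vowels /u/ and /a/, so it voices to [z]. /f/ is a voiceless obstruent between vowels /i/ and /o/, so it voices to [v]. /lausaavifo/ → lauzaavivo.
Rule 3 (final vowel raising): /o/ is a mid vowel in word-final position, so it raises to [u]. /lauzaavivo/ → lauzaavivu.

lauzaavivu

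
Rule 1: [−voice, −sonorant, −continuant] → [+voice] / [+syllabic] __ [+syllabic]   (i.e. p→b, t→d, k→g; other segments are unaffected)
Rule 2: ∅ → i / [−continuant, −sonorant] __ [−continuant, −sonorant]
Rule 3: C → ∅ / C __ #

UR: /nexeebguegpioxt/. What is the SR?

Rule 1 (intervocalic voicing): no segment meets the environment; /nexeebguegpioxt/ is unchanged.
Rule 2 (stop-cluster i-epenthesis): /b/ and /g/ form a stop–stop cluster, so [i] is inserted between them. /g/ and /p/ form a stop–stop cluster, so [i] is inserted between them. /nexeebguegpioxt/ → nexeebiguegipioxt.
Rule 3 (final cluster simplification): /t/ is the second consonant of a word-final cluster /xt/, so it deletes. /nexeebiguegipioxt/ → nexeebiguegipiox.

nexeebiguegipiox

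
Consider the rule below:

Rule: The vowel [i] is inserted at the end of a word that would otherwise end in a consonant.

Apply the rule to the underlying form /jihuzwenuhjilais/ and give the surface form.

jihuzwenuhjilaisi

the form ends in the consonant /s/, so [i] is inserted word-finally.
Surface form: [jihuzwenuhjilaisi].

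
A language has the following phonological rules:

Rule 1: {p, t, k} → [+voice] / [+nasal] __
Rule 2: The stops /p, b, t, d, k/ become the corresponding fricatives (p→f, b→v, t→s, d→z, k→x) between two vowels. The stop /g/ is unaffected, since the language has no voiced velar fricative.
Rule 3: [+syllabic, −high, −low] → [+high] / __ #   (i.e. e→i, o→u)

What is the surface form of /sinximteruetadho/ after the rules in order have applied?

Rule 1 (post-nasal voicing): /t/ is a voiceless stop immediately after the nasal /m/, so it voices to [d]. /sinximteruetadho/ → sinximderuetadho.
Rule 2 (intervocalic spirantization): /t/ is a stop between vowels /e/ and /a/, so it spirantizes to the fricative [s]. /sinximderuetadho/ → sinximderuesadho.
Rule 3 (final vowel raising): /o/ is a mid vowel in word-final position, so it raises to [u]. /sinximderuesadho/ → sinximderuesadhu.

sinximderuesadhu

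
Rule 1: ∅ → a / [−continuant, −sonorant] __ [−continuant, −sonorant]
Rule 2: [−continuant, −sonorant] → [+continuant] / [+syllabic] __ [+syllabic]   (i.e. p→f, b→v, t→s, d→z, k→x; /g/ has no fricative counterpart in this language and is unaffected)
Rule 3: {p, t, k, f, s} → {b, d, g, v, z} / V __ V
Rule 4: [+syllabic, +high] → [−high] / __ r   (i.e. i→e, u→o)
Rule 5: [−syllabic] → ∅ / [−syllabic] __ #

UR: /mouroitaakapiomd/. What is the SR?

Rule 1 (stop-cluster a-epenthesis): no segment meets the environment; /mouroitaakapiomd/ is unchanged.
Rule 2 (intervocalic spirantization): /t/ is a stop between vowels /i/ and /a/, so it spirantizes to the fricative [s]. /k/ is a stop between vowels /a/ and /a/, so it spirantizes to the fricative [x]. /p/ is a stop between vowels /a/ and /i/, so it spirantizes to the fricative [f]. /mouroitaakapiomd/ → mouroisaaxafiomd.
Rule 3 (intervocalic voicing): /s/ is a voiceless obstruent between vowels /i/ and /a/, so it voices to [z]. /f/ is a voiceless obstruent between vowels /a/ and /i/, so it voices to [v]. /mouroisaaxafiomd/ → mouroizaaxaviomd.
Rule 4 (pre-rhotic lowering): /u/ is a high vowel immediately before /r/, so it lowers to [o]. /mouroizaaxaviomd/ → mooroizaaxaviomd.
Rule 5 (final cluster simplification): /d/ is the second consonant of a word-final cluster /md/, so it deletes. /mooroizaaxaviomd/ → mooroizaaxaviom.

mooroizaaxaviom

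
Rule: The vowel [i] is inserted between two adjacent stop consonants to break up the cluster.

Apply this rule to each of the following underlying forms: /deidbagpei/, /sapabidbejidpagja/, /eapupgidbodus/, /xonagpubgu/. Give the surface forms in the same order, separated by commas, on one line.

/deidbagpei/: /d/ and /b/ form a stop–stop cluster, so [i] is inserted between them. /g/ and /p/ form a stop–stop cluster, so [i] is inserted between them. → [deidibagipei].
/sapabidbejidpagja/: /d/ and /b/ form a stop–stop cluster, so [i] is inserted between them. /d/ and /p/ form a stop–stop cluster, so [i] is inserted between them. → [sapabidibejidipagja].
/eapupgidbodus/: /p/ and /g/ form a stop–stop cluster, so [i] is inserted between them. /d/ and /b/ form a stop–stop cluster, so [i] is inserted between them. → [eapupigidibodus].
/xonagpubgu/: /g/ and /p/ form a stop–stop cluster, so [i] is inserted between them. /b/ and /g/ form a stop–stop cluster, so [i] is inserted between them. → [xonagipubigu].

deidibagipei, sapabidibejidipagja, eapupigidibodus, xonagipubigu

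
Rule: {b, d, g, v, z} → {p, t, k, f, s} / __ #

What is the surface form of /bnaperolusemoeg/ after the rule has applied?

bnaperolusemoek

/g/ is a voiced obstruent in word-final position, so it devoices to [k].
The other instance of /b/ does not occur in the required environment and remains unchanged.
Surface form: [bnaperolusemoek].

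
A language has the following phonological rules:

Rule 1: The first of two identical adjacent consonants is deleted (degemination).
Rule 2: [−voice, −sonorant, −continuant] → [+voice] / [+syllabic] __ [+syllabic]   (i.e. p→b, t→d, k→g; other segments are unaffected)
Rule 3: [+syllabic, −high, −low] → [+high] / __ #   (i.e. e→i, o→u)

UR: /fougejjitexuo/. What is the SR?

Rule 1 (degemination): /jj/ is a geminate; the first /j/ deletes. /fougejjitexuo/ → fougejitexuo.
Rule 2 (intervocalic voicing): /t/ is a voiceless stop between vowels /i/ and /e/, so it voices to [d]. /fougejitexuo/ → fougejidexuo.
Rule 3 (final vowel raising): /o/ is a mid vowel in word-final position, so it raises to [u]. /fougejidexuo/ → fougejidexuu.

fougejidexuu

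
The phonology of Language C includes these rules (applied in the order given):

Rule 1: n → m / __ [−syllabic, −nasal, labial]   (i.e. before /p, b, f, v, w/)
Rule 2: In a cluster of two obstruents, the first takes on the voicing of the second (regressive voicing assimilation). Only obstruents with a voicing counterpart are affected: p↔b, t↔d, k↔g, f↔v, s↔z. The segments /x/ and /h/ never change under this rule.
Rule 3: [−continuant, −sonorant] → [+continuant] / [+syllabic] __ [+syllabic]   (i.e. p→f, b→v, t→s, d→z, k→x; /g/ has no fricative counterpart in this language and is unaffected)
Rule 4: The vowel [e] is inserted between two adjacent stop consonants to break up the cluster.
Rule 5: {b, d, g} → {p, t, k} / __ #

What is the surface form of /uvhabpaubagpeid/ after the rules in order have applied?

ufhapepauvakepeit

Rule 1 (nasal place assimilation): no segment meets the environment; /uvhabpaubagpeid/ is unchanged.
Rule 2 (regressive voicing assimilation): /v/ precedes the voiceless obstruent /h/, so it devoices to [f] by assimilation. /b/ precedes the voiceless obstruent /p/, so it devoices to [p] by assimilation. /g/ precedes the voiceless obstruent /p/, so it devoices to [k] by assimilation. /uvhabpaubagpeid/ → ufhappaubakpeid.
Rule 3 (intervocalic spirantization): /b/ is a stop between vowels /u/ and /a/, so it spirantizes to the fricative [v]. /ufhappaubakpeid/ → ufhappauvakpeid.
Rule 4 (stop-cluster e-epenthesis): /p/ and /p/ form a stop–stop cluster, so [e] is inserted between them. /k/ and /p/ form a stop–stop cluster, so [e] is inserted between them. /ufhappauvakpeid/ → ufhapepauvakepeid.
Rule 5 (final devoicing): /d/ is a voiced stop in word-final position, so it devoices to [t]. /ufhapepauvakepeid/ → ufhapepauvakepeit.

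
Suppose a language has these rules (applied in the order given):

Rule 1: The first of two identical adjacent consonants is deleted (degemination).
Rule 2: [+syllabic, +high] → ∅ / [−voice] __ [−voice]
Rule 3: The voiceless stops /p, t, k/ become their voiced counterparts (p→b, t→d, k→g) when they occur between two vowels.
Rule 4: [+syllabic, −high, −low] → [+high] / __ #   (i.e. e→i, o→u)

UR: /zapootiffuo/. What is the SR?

Rule 1 (degemination): /ff/ is a geminate; the first /f/ deletes. /zapootiffuo/ → zapootifuo.
Rule 2 (high vowel syncope): /i/ is a high vowel flanked by voiceless consonants /t/ and /f/, so it deletes. /zapootifuo/ → zapootfuo.
Rule 3 (intervocalic voicing): /p/ is a voiceless stop between vowels /a/ and /o/, so it voices to [b]. /zapootfuo/ → zabootfuo.
Rule 4 (final vowel raising): /o/ is a mid vowel in word-final position, so it raises to [u]. /zabootfuo/ → zabootfuu.

zabootfuu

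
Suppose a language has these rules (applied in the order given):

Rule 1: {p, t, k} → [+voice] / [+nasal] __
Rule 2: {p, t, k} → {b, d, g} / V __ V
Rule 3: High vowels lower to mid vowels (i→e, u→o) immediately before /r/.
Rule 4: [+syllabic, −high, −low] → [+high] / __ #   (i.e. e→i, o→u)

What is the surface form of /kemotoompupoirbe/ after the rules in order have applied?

Rule 1 (post-nasal voicing): /p/ is a voiceless stop immediately after the nasal /m/, so it voices to [b]. /kemotoompupoirbe/ → kemotoombupoirbe.
Rule 2 (intervocalic voicing): /t/ is a voiceless stop between vowels /o/ and /o/, so it voices to [d]. /p/ is a voiceless stop between vowels /u/ and /o/, so it voices to [b]. /kemotoombupoirbe/ → kemodoombuboirbe.
Rule 3 (pre-rhotic lowering): /i/ is a high vowel immediately before /r/, so it lowers to [e]. /kemodoombuboirbe/ → kemodoombuboerbe.
Rule 4 (final vowel raising): /e/ is a mid vowel in word-final position, so it raises to [i]. /kemodoombuboerbe/ → kemodoombuboerbi.

kemodoombuboerbi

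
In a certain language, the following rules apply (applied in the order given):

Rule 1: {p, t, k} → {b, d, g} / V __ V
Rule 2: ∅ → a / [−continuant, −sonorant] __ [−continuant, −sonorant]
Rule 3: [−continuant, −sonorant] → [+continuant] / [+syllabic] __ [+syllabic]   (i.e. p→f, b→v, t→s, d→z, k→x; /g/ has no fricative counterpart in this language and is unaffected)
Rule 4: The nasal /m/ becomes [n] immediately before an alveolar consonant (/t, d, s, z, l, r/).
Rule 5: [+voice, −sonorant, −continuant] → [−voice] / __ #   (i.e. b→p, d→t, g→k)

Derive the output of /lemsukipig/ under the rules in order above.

lensugivik

Rule 1 (intervocalic voicing): /k/ is a voiceless stop between vowels /u/ and /i/, so it voices to [g]. /p/ is a voiceless stop between vowels /i/ and /i/, so it voices to [b]. /lemsukipig/ → lemsugibig.
Rule 2 (stop-cluster a-epenthesis): no segment meets the environment; /lemsugibig/ is unchanged.
Rule 3 (intervocalic spirantization): /b/ is a stop between vowels /i/ and /i/, so it spirantizes to the fricative [v]. /lemsugibig/ → lemsugivig.
Rule 4 (nasal place assimilation): /m/ precedes the alveolar consonant /s/, so it assimilates in place to [n]. /lemsugivig/ → lensugivig.
Rule 5 (final devoicing): /g/ is a voiced stop in word-final position, so it devoices to [k]. /lensugivig/ → lensugivik.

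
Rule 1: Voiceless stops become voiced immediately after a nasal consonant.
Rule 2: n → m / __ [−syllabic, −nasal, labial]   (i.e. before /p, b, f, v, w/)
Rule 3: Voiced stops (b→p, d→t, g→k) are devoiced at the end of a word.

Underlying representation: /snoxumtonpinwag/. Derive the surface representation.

snoxumdombimwak

Rule 1 (post-nasal voicing): /t/ is a voiceless stop immediately after the nasal /m/, so it voices to [d]. /p/ is a voiceless stop immediately after the nasal /n/, so it voices to [b]. /snoxumtonpinwag/ → snoxumdonbinwag.
Rule 2 (nasal place assimilation): /n/ precedes the labial consonant /b/, so it assimilates in place to [m]. /n/ precedes the labial consonant /w/, so it assimilates in place to [m]. /snoxumdonbinwag/ → snoxumdombimwag.
Rule 3 (final devoicing): /g/ is a voiced stop in word-final position, so it devoices to [k]. /snoxumdombimwag/ → snoxumdombimwak.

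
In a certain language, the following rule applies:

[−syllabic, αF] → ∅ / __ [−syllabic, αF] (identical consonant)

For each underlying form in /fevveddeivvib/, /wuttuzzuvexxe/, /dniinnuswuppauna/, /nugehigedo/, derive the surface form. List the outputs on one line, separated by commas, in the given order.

/fevveddeivvib/: /vv/ is a geminate; the first /v/ deletes. /dd/ is a geminate; the first /d/ deletes. /vv/ is a geminate; the first /v/ deletes. → [fevedeivib].
/wuttuzzuvexxe/: /tt/ is a geminate; the first /t/ deletes. /zz/ is a geminate; the first /z/ deletes. /xx/ is a geminate; the first /x/ deletes. → [wutuzuvexe].
/dniinnuswuppauna/: /nn/ is a geminate; the first /n/ deletes. /pp/ is a geminate; the first /p/ deletes. → [dniinuswupauna].
/nugehigedo/: the rule's environment is not met; surfaces unchanged as [nugehigedo].

fevedeivib, wutuzuvexe, dniinuswupauna, nugehigedo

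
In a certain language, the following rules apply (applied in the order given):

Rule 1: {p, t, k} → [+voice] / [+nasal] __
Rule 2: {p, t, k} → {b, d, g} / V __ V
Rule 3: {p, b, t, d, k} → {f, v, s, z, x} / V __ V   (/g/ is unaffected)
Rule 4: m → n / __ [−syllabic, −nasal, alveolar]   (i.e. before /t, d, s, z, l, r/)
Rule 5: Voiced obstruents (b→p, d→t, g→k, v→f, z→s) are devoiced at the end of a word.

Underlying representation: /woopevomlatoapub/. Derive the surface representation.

Rule 1 (post-nasal voicing): no segment meets the environment; /woopevomlatoapub/ is unchanged.
Rule 2 (intervocalic voicing): /p/ is a voiceless stop between vowels /o/ and /e/, so it voices to [b]. /t/ is a voiceless stop between vowels /a/ and /o/, so it voices to [d]. /p/ is a voiceless stop between vowels /a/ and /u/, so it voices to [b]. /woopevomlatoapub/ → woobevomladoabub.
Rule 3 (intervocalic spirantization): /b/ is a stop between vowels /o/ and /e/, so it spirantizes to the fricative [v]. /d/ is a stop between vowels /a/ and /o/, so it spirantizes to the fricative [z]. /b/ is a stop between vowels /a/ and /u/, so it spirantizes to the fricative [v]. /woobevomladoabub/ → woovevomlazoavub.
Rule 4 (nasal place assimilation): /m/ precedes the alveolar consonant /l/, so it assimilates in place to [n]. /woovevomlazoavub/ → woovevonlazoavub.
Rule 5 (final devoicing): /b/ is a voiced obstruent in word-final position, so it devoices to [p]. /woovevonlazoavub/ → woovevonlazoavup.

woovevonlazoavup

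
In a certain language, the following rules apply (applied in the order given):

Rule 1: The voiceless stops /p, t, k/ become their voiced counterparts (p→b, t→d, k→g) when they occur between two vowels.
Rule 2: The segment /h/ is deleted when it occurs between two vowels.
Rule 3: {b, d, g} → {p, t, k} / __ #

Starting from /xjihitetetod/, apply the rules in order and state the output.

xjiidededot

Rule 1 (intervocalic voicing): /t/ is a voiceless stop between vowels /i/ and /e/, so it voices to [d]. /t/ is a voiceless stop between vowels /e/ and /e/, so it voices to [d]. /t/ is a voiceless stop between vowels /e/ and /o/, so it voices to [d]. /xjihitetetod/ → xjihidededod.
Rule 2 (intervocalic h-deletion): /h/ occurs between vowels /i/ and /i/, so it deletes. /xjihidededod/ → xjiidededod.
Rule 3 (final devoicing): /d/ is a voiced stop in word-final position, so it devoices to [t]. /xjiidededod/ → xjiidededot.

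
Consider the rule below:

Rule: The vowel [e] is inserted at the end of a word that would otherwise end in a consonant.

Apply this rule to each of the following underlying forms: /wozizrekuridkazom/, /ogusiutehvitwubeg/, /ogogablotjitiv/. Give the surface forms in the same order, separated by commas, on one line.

/wozizrekuridkazom/: the form ends in the consonant /m/, so [e] is inserted word-finally. → [wozizrekuridkazome].
/ogusiutehvitwubeg/: the form ends in the consonant /g/, so [e] is inserted word-finally. → [ogusiutehvitwubege].
/ogogablotjitiv/: the form ends in the consonant /v/, so [e] is inserted word-finally. → [ogogablotjitive].

wozizrekuridkazome, ogusiutehvitwubege, ogogablotjitive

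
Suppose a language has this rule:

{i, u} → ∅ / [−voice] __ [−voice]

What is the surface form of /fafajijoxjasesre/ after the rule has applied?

fafajijoxjasesre

No segment of /fafajijoxjasesre/ meets the structural description of the rule, so the form surfaces unchanged.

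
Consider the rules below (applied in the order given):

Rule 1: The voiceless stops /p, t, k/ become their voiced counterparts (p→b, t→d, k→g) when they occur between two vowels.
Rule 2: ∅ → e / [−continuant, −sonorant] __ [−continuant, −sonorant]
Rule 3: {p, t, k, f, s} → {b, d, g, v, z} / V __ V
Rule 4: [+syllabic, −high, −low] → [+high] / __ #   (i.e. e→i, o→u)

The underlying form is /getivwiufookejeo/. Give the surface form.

Rule 1 (intervocalic voicing): /t/ is a voiceless stop between vowels /e/ and /i/, so it voices to [d]. /k/ is a voiceless stop between vowels /o/ and /e/, so it voices to [g]. /getivwiufookejeo/ → gedivwiufoogejeo.
Rule 2 (stop-cluster e-epenthesis): no segment meets the environment; /gedivwiufoogejeo/ is unchanged.
Rule 3 (intervocalic voicing): /f/ is a voiceless obstruent between vowels /u/ and /o/, so it voices to [v]. /gedivwiufoogejeo/ → gedivwiuvoogejeo.
Rule 4 (final vowel raising): /o/ is a mid vowel in word-final position, so it raises to [u]. /gedivwiuvoogejeo/ → gedivwiuvoogejeu.

gedivwiuvoogejeu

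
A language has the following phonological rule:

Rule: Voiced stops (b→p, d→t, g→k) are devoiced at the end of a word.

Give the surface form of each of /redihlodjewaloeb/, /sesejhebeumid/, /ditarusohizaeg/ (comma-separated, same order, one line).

/redihlodjewaloeb/: /b/ is a voiced stop in word-final position, so it devoices to [p]. → [redihlodjewaloep].
/sesejhebeumid/: /d/ is a voiced stop in word-final position, so it devoices to [t]. → [sesejhebeumit].
/ditarusohizaeg/: /g/ is a voiced stop in word-final position, so it devoices to [k]. → [ditarusohizaek].

redihlodjewaloep, sesejhebeumit, ditarusohizaek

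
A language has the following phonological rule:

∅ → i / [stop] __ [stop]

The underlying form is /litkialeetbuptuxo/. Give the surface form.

/t/ and /k/ form a stop–stop cluster, so [i] is inserted between them.
/t/ and /b/ form a stop–stop cluster, so [i] is inserted between them.
/p/ and /t/ form a stop–stop cluster, so [i] is inserted between them.
Surface form: [litikialeetibupituxo].

litikialeetibupituxo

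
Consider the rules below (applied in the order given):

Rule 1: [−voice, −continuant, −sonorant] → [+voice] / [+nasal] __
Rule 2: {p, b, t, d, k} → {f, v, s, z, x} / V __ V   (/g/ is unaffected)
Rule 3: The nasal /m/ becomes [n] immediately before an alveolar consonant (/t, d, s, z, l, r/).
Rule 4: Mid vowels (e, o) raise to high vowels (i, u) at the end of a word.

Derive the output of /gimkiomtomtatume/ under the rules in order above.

Rule 1 (post-nasal voicing): /k/ is a voiceless stop immediately after the nasal /m/, so it voices to [g]. /t/ is a voiceless stop immediately after the nasal /m/, so it voices to [d]. /t/ is a voiceless stop immediately after the nasal /m/, so it voices to [d]. /gimkiomtomtatume/ → gimgiomdomdatume.
Rule 2 (intervocalic spirantization): /t/ is a stop between vowels /a/ and /u/, so it spirantizes to the fricative [s]. /gimgiomdomdatume/ → gimgiomdomdasume.
Rule 3 (nasal place assimilation): /m/ precedes the alveolar consonant /d/, so it assimilates in place to [n]. /m/ precedes the alveolar consonant /d/, so it assimilates in place to [n]. /gimgiomdomdasume/ → gimgiondondasume.
Rule 4 (final vowel raising): /e/ is a mid vowel in word-final position, so it raises to [i]. /gimgiondondasume/ → gimgiondondasumi.

gimgiondondasumi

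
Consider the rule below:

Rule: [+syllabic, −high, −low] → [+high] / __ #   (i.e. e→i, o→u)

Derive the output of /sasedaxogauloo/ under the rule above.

sasedaxogaulou

Scanning /sasedaxogauloo/: /e/ at position 4 is not in the conditioning environment; /o/ at position 8 is not in the conditioning environment; /o/ at position 13 is not in the conditioning environment; /o/ is a mid vowel in word-final position, so it raises to [u].
Result: [sasedaxogaulou].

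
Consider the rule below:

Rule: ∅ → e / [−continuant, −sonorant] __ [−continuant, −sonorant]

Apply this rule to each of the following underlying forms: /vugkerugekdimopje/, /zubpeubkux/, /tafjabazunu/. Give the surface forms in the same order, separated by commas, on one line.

vugekerugekedimopje, zubepeubekux, tafjabazunu

/vugkerugekdimopje/: /g/ and /k/ form a stop–stop cluster, so [e] is inserted between them. /k/ and /d/ form a stop–stop cluster, so [e] is inserted between them. → [vugekerugekedimopje].
/zubpeubkux/: /b/ and /p/ form a stop–stop cluster, so [e] is inserted between them. /b/ and /k/ form a stop–stop cluster, so [e] is inserted between them. → [zubepeubekux].
/tafjabazunu/: the rule's environment is not met; surfaces unchanged as [tafjabazunu].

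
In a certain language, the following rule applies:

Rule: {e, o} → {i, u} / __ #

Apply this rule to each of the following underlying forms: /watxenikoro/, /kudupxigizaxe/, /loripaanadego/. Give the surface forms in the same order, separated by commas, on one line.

/watxenikoro/: /o/ is a mid vowel in word-final position, so it raises to [u]. → [watxenikoru].
/kudupxigizaxe/: /e/ is a mid vowel in word-final position, so it raises to [i]. → [kudupxigizaxi].
/loripaanadego/: /o/ is a mid vowel in word-final position, so it raises to [u]. → [loripaanadegu].

watxenikoru, kudupxigizaxi, loripaanadegu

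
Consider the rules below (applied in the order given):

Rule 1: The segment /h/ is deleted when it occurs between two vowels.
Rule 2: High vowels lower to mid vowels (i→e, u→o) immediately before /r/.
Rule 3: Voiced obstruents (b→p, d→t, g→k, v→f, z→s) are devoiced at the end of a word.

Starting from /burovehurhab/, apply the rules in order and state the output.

boroveorhap

Rule 1 (intervocalic h-deletion): /h/ occurs between vowels /e/ and /u/, so it deletes. /burovehurhab/ → buroveurhab.
Rule 2 (pre-rhotic lowering): /u/ is a high vowel immediately before /r/, so it lowers to [o]. /u/ is a high vowel immediately before /r/, so it lowers to [o]. /buroveurhab/ → boroveorhab.
Rule 3 (final devoicing): /b/ is a voiced obstruent in word-final position, so it devoices to [p]. /boroveorhab/ → boroveorhap.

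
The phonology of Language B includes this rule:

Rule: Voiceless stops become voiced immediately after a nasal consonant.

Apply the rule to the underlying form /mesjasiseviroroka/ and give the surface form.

mesjasiseviroroka

No segment of /mesjasiseviroroka/ meets the structural description of the rule, so the form surfaces unchanged.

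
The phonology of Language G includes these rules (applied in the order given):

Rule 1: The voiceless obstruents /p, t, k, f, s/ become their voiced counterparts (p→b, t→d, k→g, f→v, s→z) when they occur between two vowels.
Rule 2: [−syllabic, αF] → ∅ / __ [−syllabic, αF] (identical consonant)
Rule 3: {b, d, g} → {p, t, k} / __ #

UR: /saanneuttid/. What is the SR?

Rule 1 (intervocalic voicing): no segment meets the environment; /saanneuttid/ is unchanged.
Rule 2 (degemination): /nn/ is a geminate; the first /n/ deletes. /tt/ is a geminate; the first /t/ deletes. /saanneuttid/ → saaneutid.
Rule 3 (final devoicing): /d/ is a voiced stop in word-final position, so it devoices to [t]. /saaneutid/ → saaneutit.

saaneutit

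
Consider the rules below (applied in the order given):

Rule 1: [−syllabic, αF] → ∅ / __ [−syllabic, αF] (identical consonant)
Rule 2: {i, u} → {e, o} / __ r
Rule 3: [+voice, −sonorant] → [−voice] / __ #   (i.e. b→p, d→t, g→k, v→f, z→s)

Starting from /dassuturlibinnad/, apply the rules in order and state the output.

Rule 1 (degemination): /ss/ is a geminate; the first /s/ deletes. /nn/ is a geminate; the first /n/ deletes. /dassuturlibinnad/ → dasuturlibinad.
Rule 2 (pre-rhotic lowering): /u/ is a high vowel immediately before /r/, so it lowers to [o]. /dasuturlibinad/ → dasutorlibinad.
Rule 3 (final devoicing): /d/ is a voiced obstruent in word-final position, so it devoices to [t]. /dasutorlibinad/ → dasutorlibinat.

dasutorlibinat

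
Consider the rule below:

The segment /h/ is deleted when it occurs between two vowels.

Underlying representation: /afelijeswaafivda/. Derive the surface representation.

No segment of /afelijeswaafivda/ meets the structural description of the rule, so the form surfaces unchanged.

afelijeswaafivda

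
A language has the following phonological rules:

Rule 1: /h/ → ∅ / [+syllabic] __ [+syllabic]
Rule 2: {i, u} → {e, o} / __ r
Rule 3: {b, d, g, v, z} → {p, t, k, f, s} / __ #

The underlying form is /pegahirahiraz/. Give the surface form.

pegaeraeras

Rule 1 (intervocalic h-deletion): /h/ occurs between vowels /a/ and /i/, so it deletes. /h/ occurs between vowels /a/ and /i/, so it deletes. /pegahirahiraz/ → pegairairaz.
Rule 2 (pre-rhotic lowering): /i/ is a high vowel immediately before /r/, so it lowers to [e]. /i/ is a high vowel immediately before /r/, so it lowers to [e]. /pegairairaz/ → pegaeraeraz.
Rule 3 (final devoicing): /z/ is a voiced obstruent in word-final position, so it devoices to [s]. /pegaeraeraz/ → pegaeraeras.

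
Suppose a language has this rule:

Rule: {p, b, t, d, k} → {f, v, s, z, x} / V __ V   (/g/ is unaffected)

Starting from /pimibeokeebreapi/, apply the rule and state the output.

pimiveoxeebreafi

/b/ is a stop between vowels /i/ and /e/, so it spirantizes to the fricative [v].
/k/ is a stop between vowels /o/ and /e/, so it spirantizes to the fricative [x].
/p/ is a stop between vowels /a/ and /i/, so it spirantizes to the fricative [f].
Surface form: [pimiveoxeebreafi].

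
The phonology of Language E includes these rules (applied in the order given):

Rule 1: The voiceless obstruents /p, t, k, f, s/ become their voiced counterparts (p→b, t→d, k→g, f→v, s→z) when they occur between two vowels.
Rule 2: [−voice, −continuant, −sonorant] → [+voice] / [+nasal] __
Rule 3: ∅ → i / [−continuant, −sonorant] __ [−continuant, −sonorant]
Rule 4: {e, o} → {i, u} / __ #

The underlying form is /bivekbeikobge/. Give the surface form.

Rule 1 (intervocalic voicing): /k/ is a voiceless obstruent between vowels /i/ and /o/, so it voices to [g]. /bivekbeikobge/ → bivekbeigobge.
Rule 2 (post-nasal voicing): no segment meets the environment; /bivekbeigobge/ is unchanged.
Rule 3 (stop-cluster i-epenthesis): /k/ and /b/ form a stop–stop cluster, so [i] is inserted between them. /b/ and /g/ form a stop–stop cluster, so [i] is inserted between them. /bivekbeigobge/ → bivekibeigobige.
Rule 4 (final vowel raising): /e/ is a mid vowel in word-final position, so it raises to [i]. /bivekibeigobige/ → bivekibeigobigi.

bivekibeigobigi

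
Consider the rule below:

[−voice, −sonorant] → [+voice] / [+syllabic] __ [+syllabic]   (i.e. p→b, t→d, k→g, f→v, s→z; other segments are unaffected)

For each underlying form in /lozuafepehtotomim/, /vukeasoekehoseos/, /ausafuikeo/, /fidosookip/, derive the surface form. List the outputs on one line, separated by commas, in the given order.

lozuavebehtodomim, vugeazoegehozeos, auzavuigeo, fidozoogip

/lozuafepehtotomim/: /f/ is a voiceless obstruent between vowels /a/ and /e/, so it voices to [v]. /p/ is a voiceless obstruent between vowels /e/ and /e/, so it voices to [b]. /t/ is a voiceless obstruent between vowels /o/ and /o/, so it voices to [d]. → [lozuavebehtodomim].
/vukeasoekehoseos/: /k/ is a voiceless obstruent between vowels /u/ and /e/, so it voices to [g]. /s/ is a voiceless obstruent between vowels /a/ and /o/, so it voices to [z]. /k/ is a voiceless obstruent between vowels /e/ and /e/, so it voices to [g]. /s/ is a voiceless obstruent between vowels /o/ and /e/, so it voices to [z]. → [vugeazoegehozeos].
/ausafuikeo/: /s/ is a voiceless obstruent between vowels /u/ and /a/, so it voices to [z]. /f/ is a voiceless obstruent between vowels /a/ and /u/, so it voices to [v]. /k/ is a voiceless obstruent between vowels /i/ and /e/, so it voices to [g]. → [auzavuigeo].
/fidosookip/: /s/ is a voiceless obstruent between vowels /o/ and /o/, so it voices to [z]. /k/ is a voiceless obstruent between vowels /o/ and /i/, so it voices to [g]. → [fidozoogip].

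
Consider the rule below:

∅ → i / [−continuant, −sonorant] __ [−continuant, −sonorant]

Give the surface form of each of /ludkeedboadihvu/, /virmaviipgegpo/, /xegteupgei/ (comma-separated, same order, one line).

/ludkeedboadihvu/: /d/ and /k/ form a stop–stop cluster, so [i] is inserted between them. /d/ and /b/ form a stop–stop cluster, so [i] is inserted between them. → [ludikeediboadihvu].
/virmaviipgegpo/: /p/ and /g/ form a stop–stop cluster, so [i] is inserted between them. /g/ and /p/ form a stop–stop cluster, so [i] is inserted between them. → [virmaviipigegipo].
/xegteupgei/: /g/ and /t/ form a stop–stop cluster, so [i] is inserted between them. /p/ and /g/ form a stop–stop cluster, so [i] is inserted between them. → [xegiteupigei].

ludikeediboadihvu, virmaviipigegipo, xegiteupigei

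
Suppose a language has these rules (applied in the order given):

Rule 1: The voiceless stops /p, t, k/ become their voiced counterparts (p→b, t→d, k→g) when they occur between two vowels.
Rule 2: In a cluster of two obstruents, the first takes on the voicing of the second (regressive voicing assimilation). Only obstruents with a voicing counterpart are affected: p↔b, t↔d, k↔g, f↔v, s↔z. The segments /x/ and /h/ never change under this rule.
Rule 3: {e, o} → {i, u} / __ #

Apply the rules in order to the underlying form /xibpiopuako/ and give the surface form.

xippiobuagu

Rule 1 (intervocalic voicing): /p/ is a voiceless stop between vowels /o/ and /u/, so it voices to [b]. /k/ is a voiceless stop between vowels /a/ and /o/, so it voices to [g]. /xibpiopuako/ → xibpiobuago.
Rule 2 (regressive voicing assimilation): /b/ precedes the voiceless obstruent /p/, so it devoices to [p] by assimilation. /xibpiobuago/ → xippiobuago.
Rule 3 (final vowel raising): /o/ is a mid vowel in word-final position, so it raises to [u]. /xippiobuago/ → xippiobuagu.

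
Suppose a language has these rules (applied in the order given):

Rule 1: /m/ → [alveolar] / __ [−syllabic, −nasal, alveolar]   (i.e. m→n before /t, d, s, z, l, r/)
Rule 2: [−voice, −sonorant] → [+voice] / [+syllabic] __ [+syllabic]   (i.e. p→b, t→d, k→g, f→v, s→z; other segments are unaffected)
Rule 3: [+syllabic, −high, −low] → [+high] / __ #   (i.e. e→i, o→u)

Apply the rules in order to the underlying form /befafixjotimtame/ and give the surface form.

Rule 1 (nasal place assimilation): /m/ precedes the alveolar consonant /t/, so it assimilates in place to [n]. /befafixjotimtame/ → befafixjotintame.
Rule 2 (intervocalic voicing): /f/ is a voiceless obstruent between vowels /e/ and /a/, so it voices to [v]. /f/ is a voiceless obstruent between vowels /a/ and /i/, so it voices to [v]. /t/ is a voiceless obstruent between vowels /o/ and /i/, so it voices to [d]. /befafixjotintame/ → bevavixjodintame.
Rule 3 (final vowel raising): /e/ is a mid vowel in word-final position, so it raises to [i]. /bevavixjodintame/ → bevavixjodintami.

bevavixjodintami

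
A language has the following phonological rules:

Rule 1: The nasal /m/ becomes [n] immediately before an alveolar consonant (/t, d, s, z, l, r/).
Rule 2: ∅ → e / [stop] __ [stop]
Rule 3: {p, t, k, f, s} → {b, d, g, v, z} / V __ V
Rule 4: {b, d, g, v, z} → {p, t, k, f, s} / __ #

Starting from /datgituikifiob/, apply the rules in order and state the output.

Rule 1 (nasal place assimilation): no segment meets the environment; /datgituikifiob/ is unchanged.
Rule 2 (stop-cluster e-epenthesis): /t/ and /g/ form a stop–stop cluster, so [e] is inserted between them. /datgituikifiob/ → dategituikifiob.
Rule 3 (intervocalic voicing): /t/ is a voiceless obstruent between vowels /a/ and /e/, so it voices to [d]. /t/ is a voiceless obstruent between vowels /i/ and /u/, so it voices to [d]. /k/ is a voiceless obstruent between vowels /i/ and /i/, so it voices to [g]. /f/ is a voiceless obstruent between vowels /i/ and /i/, so it voices to [v]. /dategituikifiob/ → dadegiduigiviob.
Rule 4 (final devoicing): /b/ is a voiced obstruent in word-final position, so it devoices to [p]. /dadegiduigiviob/ → dadegiduigiviop.

dadegiduigiviop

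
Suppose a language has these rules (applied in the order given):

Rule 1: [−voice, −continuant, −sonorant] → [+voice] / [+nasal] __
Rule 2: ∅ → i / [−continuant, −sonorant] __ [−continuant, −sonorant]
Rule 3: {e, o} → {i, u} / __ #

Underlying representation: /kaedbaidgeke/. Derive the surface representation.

kaedibaidigeki

Rule 1 (post-nasal voicing): no segment meets the environment; /kaedbaidgeke/ is unchanged.
Rule 2 (stop-cluster i-epenthesis): /d/ and /b/ form a stop–stop cluster, so [i] is inserted between them. /d/ and /g/ form a stop–stop cluster, so [i] is inserted between them. /kaedbaidgeke/ → kaedibaidigeke.
Rule 3 (final vowel raising): /e/ is a mid vowel in word-final position, so it raises to [i]. /kaedibaidigeke/ → kaedibaidigeki.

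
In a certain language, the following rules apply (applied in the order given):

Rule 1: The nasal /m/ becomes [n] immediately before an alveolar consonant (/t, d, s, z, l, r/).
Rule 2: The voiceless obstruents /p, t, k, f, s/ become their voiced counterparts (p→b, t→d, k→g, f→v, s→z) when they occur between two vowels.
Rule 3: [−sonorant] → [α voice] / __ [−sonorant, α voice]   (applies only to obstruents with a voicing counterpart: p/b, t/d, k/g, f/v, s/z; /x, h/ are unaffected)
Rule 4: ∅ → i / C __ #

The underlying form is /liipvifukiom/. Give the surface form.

Rule 1 (nasal place assimilation): no segment meets the environment; /liipvifukiom/ is unchanged.
Rule 2 (intervocalic voicing): /f/ is a voiceless obstruent between vowels /i/ and /u/, so it voices to [v]. /k/ is a voiceless obstruent between vowels /u/ and /i/, so it voices to [g]. /liipvifukiom/ → liipvivugiom.
Rule 3 (regressive voicing assimilation): /p/ precedes the voiced obstruent /v/, so it voices to [b] by assimilation. /liipvivugiom/ → liibvivugiom.
Rule 4 (final i-epenthesis): the form ends in the consonant /m/, so [i] is inserted word-finally. /liibvivugiom/ → liibvivugiomi.

liibvivugiomi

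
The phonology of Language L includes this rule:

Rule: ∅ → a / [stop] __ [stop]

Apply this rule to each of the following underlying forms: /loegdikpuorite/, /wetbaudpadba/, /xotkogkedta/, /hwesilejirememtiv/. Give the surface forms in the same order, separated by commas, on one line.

/loegdikpuorite/: /g/ and /d/ form a stop–stop cluster, so [a] is inserted between them. /k/ and /p/ form a stop–stop cluster, so [a] is inserted between them. → [loegadikapuorite].
/wetbaudpadba/: /t/ and /b/ form a stop–stop cluster, so [a] is inserted between them. /d/ and /p/ form a stop–stop cluster, so [a] is inserted between them. /d/ and /b/ form a stop–stop cluster, so [a] is inserted between them. → [wetabaudapadaba].
/xotkogkedta/: /t/ and /k/ form a stop–stop cluster, so [a] is inserted between them. /g/ and /k/ form a stop–stop cluster, so [a] is inserted between them. /d/ and /t/ form a stop–stop cluster, so [a] is inserted between them. → [xotakogakedata].
/hwesilejirememtiv/: the rule's environment is not met; surfaces unchanged as [hwesilejirememtiv].

loegadikapuorite, wetabaudapadaba, xotakogakedata, hwesilejirememtiv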